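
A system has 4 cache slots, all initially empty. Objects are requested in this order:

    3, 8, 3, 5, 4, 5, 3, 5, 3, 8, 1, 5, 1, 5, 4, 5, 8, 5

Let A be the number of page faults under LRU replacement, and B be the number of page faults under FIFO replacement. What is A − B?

1

Under LRU: F F . F F . . . . . F . . . F . . . → 6 faults.
Under FIFO: F F . F F . . . . . F . . . . . . . → 5 faults.
A − B = 6 − 5 = 1.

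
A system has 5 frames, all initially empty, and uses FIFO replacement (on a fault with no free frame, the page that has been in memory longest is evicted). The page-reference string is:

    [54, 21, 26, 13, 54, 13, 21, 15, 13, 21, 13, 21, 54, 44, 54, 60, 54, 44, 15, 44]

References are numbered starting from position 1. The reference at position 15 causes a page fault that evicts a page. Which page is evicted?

pos 1: 54 → miss, frames {54}
pos 2: 21 → miss, frames {54,21}
pos 3: 26 → miss, frames {54,21,26}
pos 4: 13 → miss, frames {54,21,26,13}
pos 5: 54 → hit
pos 6: 13 → hit
pos 7: 21 → hit
pos 8: 15 → miss, frames {54,21,26,13,15}
pos 9: 13 → hit
pos 10: 21 → hit
pos 11: 13 → hit
pos 12: 21 → hit
pos 13: 54 → hit
pos 14: 44 → miss, evict 54, frames {21,26,13,15,44}
pos 15: 54 → miss, evict 21, frames {26,13,15,44,54}
At position 15, page 21 is evicted.

21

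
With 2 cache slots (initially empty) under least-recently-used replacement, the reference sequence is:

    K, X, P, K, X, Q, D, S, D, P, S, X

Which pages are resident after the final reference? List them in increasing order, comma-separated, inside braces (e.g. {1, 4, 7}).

K: miss, frames (K)
X: miss, frames (K X)
P: miss, evict K, frames (X P)
K: miss, evict X, frames (P K)
X: miss, evict P, frames (K X)
Q: miss, evict K, frames (X Q)
D: miss, evict X, frames (Q D)
S: miss, evict Q, frames (D S)
D: hit
P: miss, evict S, frames (D P)
S: miss, evict D, frames (P S)
X: miss, evict P, frames (S X)

{S, X}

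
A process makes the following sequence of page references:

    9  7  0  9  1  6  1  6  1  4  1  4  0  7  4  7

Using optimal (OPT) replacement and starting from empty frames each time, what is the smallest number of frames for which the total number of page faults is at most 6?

f=1: 16 faults
f=2: 8 faults
f=3: 7 faults
f=4: 6 faults
f=5: 6 faults
f=6: 6 faults
Smallest f with faults ≤ 6 is 4.

4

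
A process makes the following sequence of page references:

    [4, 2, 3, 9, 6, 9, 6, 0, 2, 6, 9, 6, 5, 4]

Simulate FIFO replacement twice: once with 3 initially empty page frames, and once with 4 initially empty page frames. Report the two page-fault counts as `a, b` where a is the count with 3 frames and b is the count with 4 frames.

3 frames: F F F F F . . F F . F F F F → 11 faults.
4 frames: F F F F F . . F F . . . F F → 9 faults.
9 < 11: adding a frame reduced faults, as is typical.

11, 9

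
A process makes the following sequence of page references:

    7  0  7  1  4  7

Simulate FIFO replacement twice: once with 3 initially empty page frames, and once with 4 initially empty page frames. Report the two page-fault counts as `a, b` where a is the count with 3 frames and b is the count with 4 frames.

5, 4

3 frames: F F . F F F → 5 faults.
4 frames: F F . F F . → 4 faults.
4 < 5: adding a frame reduced faults, as is typical.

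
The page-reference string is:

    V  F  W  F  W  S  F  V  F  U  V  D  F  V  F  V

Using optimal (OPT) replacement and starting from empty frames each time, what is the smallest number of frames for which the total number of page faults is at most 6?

f=1: 16 faults
f=2: 8 faults
f=3: 6 faults
f=4: 6 faults
f=5: 6 faults
f=6: 6 faults
Smallest f with faults ≤ 6 is 3.

3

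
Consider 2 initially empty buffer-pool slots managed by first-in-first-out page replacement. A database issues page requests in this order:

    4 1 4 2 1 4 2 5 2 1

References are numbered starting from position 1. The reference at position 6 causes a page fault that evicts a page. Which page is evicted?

pos 1: 4 → fault, frames [4]
pos 2: 1 → fault, frames [4, 1]
pos 3: 4 → hit
pos 4: 2 → fault, evict 4, frames [1, 2]
pos 5: 1 → hit
pos 6: 4 → fault, evict 1, frames [2, 4]
At position 6, page 1 is evicted.

1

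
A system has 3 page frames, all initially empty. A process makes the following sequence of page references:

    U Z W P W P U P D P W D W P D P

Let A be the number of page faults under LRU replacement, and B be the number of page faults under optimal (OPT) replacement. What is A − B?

2

Under LRU: F F F F . . F . F . F . . . . . → 7 faults.
Under OPT: F F F F . . . . F . . . . . . . → 5 faults.
A − B = 7 − 5 = 2.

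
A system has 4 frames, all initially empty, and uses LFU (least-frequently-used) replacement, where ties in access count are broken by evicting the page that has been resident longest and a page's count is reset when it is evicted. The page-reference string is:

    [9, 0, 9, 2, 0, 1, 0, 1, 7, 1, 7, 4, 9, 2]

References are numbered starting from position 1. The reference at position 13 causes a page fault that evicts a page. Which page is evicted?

pos 1: 9 → fault, frames [9]
pos 2: 0 → fault, frames [9, 0]
pos 3: 9 → hit
pos 4: 2 → fault, frames [9, 0, 2]
pos 5: 0 → hit
pos 6: 1 → fault, frames [9, 0, 2, 1]
pos 7: 0 → hit
pos 8: 1 → hit
pos 9: 7 → fault, evict 2, frames [9, 0, 1, 7]
pos 10: 1 → hit
pos 11: 7 → hit
pos 12: 4 → fault, evict 9, frames [0, 1, 7, 4]
pos 13: 9 → fault, evict 4, frames [0, 1, 7, 9]
At position 13, page 4 is evicted.

4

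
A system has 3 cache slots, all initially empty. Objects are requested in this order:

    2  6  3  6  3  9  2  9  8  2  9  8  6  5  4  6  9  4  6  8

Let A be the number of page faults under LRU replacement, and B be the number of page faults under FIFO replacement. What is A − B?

Under LRU: F F F . . F F . F . . . F F F . F . . F → 11 faults.
Under FIFO: F F F . . F F . F . . . F F F . F . F F → 12 faults.
A − B = 11 − 12 = -1.

-1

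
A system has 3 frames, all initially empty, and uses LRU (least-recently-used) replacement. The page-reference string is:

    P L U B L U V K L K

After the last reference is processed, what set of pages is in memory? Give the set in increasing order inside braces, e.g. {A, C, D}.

P: fault, frames (P)
L: fault, frames (P L)
U: fault, frames (P L U)
B: fault, evict P, frames (L U B)
L: hit
U: hit
V: fault, evict B, frames (L U V)
K: fault, evict L, frames (U V K)
L: fault, evict U, frames (V K L)
K: hit

{K, L, V}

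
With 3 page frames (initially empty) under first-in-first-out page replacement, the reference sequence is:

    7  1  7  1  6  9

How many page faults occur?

4

7 -> miss, frames [7]
1 -> miss, frames [7, 1]
7 -> hit
1 -> hit
6 -> miss, frames [7, 1, 6]
9 -> miss, evict 7, frames [1, 6, 9]
Page faults: 4.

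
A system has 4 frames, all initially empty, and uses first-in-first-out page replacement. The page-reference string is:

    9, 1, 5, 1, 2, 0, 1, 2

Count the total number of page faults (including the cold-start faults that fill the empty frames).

5

9 → miss, frames {9}
1 → miss, frames {9,1}
5 → miss, frames {9,1,5}
1 → hit
2 → miss, frames {9,1,5,2}
0 → miss, evict 9, frames {1,5,2,0}
1 → hit
2 → hit
Page faults: 5.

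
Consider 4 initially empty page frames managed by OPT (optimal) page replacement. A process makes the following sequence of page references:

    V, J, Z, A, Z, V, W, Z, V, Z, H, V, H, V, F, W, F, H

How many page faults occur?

7

V → fault, frames [V]
J → fault, frames [V, J]
Z → fault, frames [V, J, Z]
A → fault, frames [V, J, Z, A]
Z → hit
V → hit
W → fault, evict A, frames [V, J, Z, W]
Z → hit
V → hit
Z → hit
H → fault, evict Z, frames [V, J, W, H]
V → hit
H → hit
V → hit
F → fault, evict J, frames [V, W, H, F]
W → hit
F → hit
H → hit
Page faults: 7.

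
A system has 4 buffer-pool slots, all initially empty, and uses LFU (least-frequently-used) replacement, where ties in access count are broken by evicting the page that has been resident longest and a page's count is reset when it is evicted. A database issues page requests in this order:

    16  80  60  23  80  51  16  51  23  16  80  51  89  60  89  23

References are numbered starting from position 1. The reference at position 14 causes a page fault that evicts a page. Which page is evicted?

pos 1: 16: miss, frames [16]
pos 2: 80: miss, frames [16, 80]
pos 3: 60: miss, frames [16, 80, 60]
pos 4: 23: miss, frames [16, 80, 60, 23]
pos 5: 80: hit
pos 6: 51: miss, evict 16, frames [80, 60, 23, 51]
pos 7: 16: miss, evict 60, frames [80, 23, 51, 16]
pos 8: 51: hit
pos 9: 23: hit
pos 10: 16: hit
pos 11: 80: hit
pos 12: 51: hit
pos 13: 89: miss, evict 23, frames [80, 51, 16, 89]
pos 14: 60: miss, evict 89, frames [80, 51, 16, 60]
At position 14, page 89 is evicted.

89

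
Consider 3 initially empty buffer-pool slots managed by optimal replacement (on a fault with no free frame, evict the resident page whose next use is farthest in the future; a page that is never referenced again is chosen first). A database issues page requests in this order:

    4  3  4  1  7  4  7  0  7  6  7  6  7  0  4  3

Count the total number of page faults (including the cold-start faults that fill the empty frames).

4 -> miss, frames (4)
3 -> miss, frames (4 3)
4 -> hit
1 -> miss, frames (4 3 1)
7 -> miss, evict 1, frames (4 3 7)
4 -> hit
7 -> hit
0 -> miss, evict 3, frames (4 7 0)
7 -> hit
6 -> miss, evict 4, frames (7 0 6)
7 -> hit
6 -> hit
7 -> hit
0 -> hit
4 -> miss, evict 6, frames (7 0 4)
3 -> miss, evict 4, frames (7 0 3)
Page faults: 8.

8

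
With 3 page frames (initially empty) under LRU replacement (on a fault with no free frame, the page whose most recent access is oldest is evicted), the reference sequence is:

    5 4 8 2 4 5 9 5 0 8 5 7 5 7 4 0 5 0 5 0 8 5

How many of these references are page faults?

13

5: fault, frames [5]
4: fault, frames [5, 4]
8: fault, frames [5, 4, 8]
2: fault, evict 5, frames [4, 8, 2]
4: hit
5: fault, evict 8, frames [2, 4, 5]
9: fault, evict 2, frames [4, 5, 9]
5: hit
0: fault, evict 4, frames [9, 5, 0]
8: fault, evict 9, frames [5, 0, 8]
5: hit
7: fault, evict 0, frames [8, 5, 7]
5: hit
7: hit
4: fault, evict 8, frames [5, 7, 4]
0: fault, evict 5, frames [7, 4, 0]
5: fault, evict 7, frames [4, 0, 5]
0: hit
5: hit
0: hit
8: fault, evict 4, frames [5, 0, 8]
5: hit
Page faults: 13.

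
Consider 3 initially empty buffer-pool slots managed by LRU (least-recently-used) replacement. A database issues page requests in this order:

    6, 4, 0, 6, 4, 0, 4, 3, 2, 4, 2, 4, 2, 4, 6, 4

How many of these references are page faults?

6

6 -> fault, frames [6]
4 -> fault, frames [6, 4]
0 -> fault, frames [6, 4, 0]
6 -> hit
4 -> hit
0 -> hit
4 -> hit
3 -> fault, evict 6, frames [0, 4, 3]
2 -> fault, evict 0, frames [4, 3, 2]
4 -> hit
2 -> hit
4 -> hit
2 -> hit
4 -> hit
6 -> fault, evict 3, frames [2, 4, 6]
4 -> hit
Page faults: 6.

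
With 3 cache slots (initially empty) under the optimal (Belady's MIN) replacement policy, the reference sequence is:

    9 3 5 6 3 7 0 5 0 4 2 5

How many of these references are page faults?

9 -> miss, frames {9}
3 -> miss, frames {9,3}
5 -> miss, frames {9,3,5}
6 -> miss, evict 9, frames {3,5,6}
3 -> hit
7 -> miss, evict 6, frames {3,5,7}
0 -> miss, evict 7, frames {3,5,0}
5 -> hit
0 -> hit
4 -> miss, evict 0, frames {3,5,4}
2 -> miss, evict 4, frames {3,5,2}
5 -> hit
Page faults: 8.

8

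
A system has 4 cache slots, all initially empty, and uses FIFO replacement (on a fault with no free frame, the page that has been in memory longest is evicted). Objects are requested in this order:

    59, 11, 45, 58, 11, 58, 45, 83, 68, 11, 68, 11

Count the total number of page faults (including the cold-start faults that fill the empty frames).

7

59 -> miss, frames {59}
11 -> miss, frames {59,11}
45 -> miss, frames {59,11,45}
58 -> miss, frames {59,11,45,58}
11 -> hit
58 -> hit
45 -> hit
83 -> miss, evict 59, frames {11,45,58,83}
68 -> miss, evict 11, frames {45,58,83,68}
11 -> miss, evict 45, frames {58,83,68,11}
68 -> hit
11 -> hit
Page faults: 7.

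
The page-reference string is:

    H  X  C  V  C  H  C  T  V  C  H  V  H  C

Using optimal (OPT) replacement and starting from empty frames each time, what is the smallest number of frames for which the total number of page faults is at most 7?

f=1: 14 faults
f=2: 9 faults
f=3: 6 faults
f=4: 5 faults
f=5: 5 faults
Smallest f with faults ≤ 7 is 3.

3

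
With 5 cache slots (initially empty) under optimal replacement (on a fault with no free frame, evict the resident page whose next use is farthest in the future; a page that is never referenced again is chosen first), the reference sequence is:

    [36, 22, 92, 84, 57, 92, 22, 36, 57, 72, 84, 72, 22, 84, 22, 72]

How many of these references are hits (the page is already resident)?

36 -> miss, frames [36]
22 -> miss, frames [36, 22]
92 -> miss, frames [36, 22, 92]
84 -> miss, frames [36, 22, 92, 84]
57 -> miss, frames [36, 22, 92, 84, 57]
92 -> hit
22 -> hit
36 -> hit
57 -> hit
72 -> miss, evict 57, frames [36, 22, 92, 84, 72]
84 -> hit
72 -> hit
22 -> hit
84 -> hit
22 -> hit
72 -> hit
Hits: 10.

10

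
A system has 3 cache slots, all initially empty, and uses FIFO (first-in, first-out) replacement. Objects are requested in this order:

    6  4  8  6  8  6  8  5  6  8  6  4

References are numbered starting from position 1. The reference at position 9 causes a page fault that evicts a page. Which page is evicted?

pos 1: 6: fault, frames (6)
pos 2: 4: fault, frames (6 4)
pos 3: 8: fault, frames (6 4 8)
pos 4: 6: hit
pos 5: 8: hit
pos 6: 6: hit
pos 7: 8: hit
pos 8: 5: fault, evict 6, frames (4 8 5)
pos 9: 6: fault, evict 4, frames (8 5 6)
At position 9, page 4 is evicted.

4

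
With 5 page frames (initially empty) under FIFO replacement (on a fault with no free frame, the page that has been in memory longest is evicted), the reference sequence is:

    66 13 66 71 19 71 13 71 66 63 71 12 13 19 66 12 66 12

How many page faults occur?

7

66 -> miss, frames [66]
13 -> miss, frames [66, 13]
66 -> hit
71 -> miss, frames [66, 13, 71]
19 -> miss, frames [66, 13, 71, 19]
71 -> hit
13 -> hit
71 -> hit
66 -> hit
63 -> miss, frames [66, 13, 71, 19, 63]
71 -> hit
12 -> miss, evict 66, frames [13, 71, 19, 63, 12]
13 -> hit
19 -> hit
66 -> miss, evict 13, frames [71, 19, 63, 12, 66]
12 -> hit
66 -> hit
12 -> hit
Page faults: 7.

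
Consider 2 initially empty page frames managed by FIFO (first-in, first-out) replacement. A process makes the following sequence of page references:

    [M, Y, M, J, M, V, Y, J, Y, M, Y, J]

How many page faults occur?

10

M: fault, frames [M]
Y: fault, frames [M, Y]
M: hit
J: fault, evict M, frames [Y, J]
M: fault, evict Y, frames [J, M]
V: fault, evict J, frames [M, V]
Y: fault, evict M, frames [V, Y]
J: fault, evict V, frames [Y, J]
Y: hit
M: fault, evict Y, frames [J, M]
Y: fault, evict J, frames [M, Y]
J: fault, evict M, frames [Y, J]
Page faults: 10.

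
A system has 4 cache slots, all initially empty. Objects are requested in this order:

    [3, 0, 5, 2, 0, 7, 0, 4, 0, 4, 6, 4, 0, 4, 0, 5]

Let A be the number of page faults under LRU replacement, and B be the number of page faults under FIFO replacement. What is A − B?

-1

Under LRU: F F F F . F . F . . F . . . . F → 8 faults.
Under FIFO: F F F F . F . F F . F . . . . F → 9 faults.
A − B = 8 − 9 = -1.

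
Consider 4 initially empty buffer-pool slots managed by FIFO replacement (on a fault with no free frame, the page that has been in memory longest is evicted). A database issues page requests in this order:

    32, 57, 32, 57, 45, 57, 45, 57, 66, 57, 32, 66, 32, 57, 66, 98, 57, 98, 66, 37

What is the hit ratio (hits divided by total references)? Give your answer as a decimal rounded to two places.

32: fault, frames (32)
57: fault, frames (32 57)
32: hit
57: hit
45: fault, frames (32 57 45)
57: hit
45: hit
57: hit
66: fault, frames (32 57 45 66)
57: hit
32: hit
66: hit
32: hit
57: hit
66: hit
98: fault, evict 32, frames (57 45 66 98)
57: hit
98: hit
66: hit
37: fault, evict 57, frames (45 66 98 37)
Hits: 14 of 20 references → 14/20 = 0.7000.

0.70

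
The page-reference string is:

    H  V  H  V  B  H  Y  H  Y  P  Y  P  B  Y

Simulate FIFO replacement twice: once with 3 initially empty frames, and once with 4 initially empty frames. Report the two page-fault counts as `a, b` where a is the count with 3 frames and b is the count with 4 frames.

3 frames: F F . . F . F F . F . . F F → 8 faults.
4 frames: F F . . F . F . . F . . . . → 5 faults.
5 < 8: adding a frame reduced faults, as is typical.

8, 5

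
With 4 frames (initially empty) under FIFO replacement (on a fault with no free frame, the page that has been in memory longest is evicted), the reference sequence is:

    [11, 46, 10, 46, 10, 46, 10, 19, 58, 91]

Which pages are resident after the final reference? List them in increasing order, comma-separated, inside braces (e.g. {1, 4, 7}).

11 -> miss, frames (11)
46 -> miss, frames (11 46)
10 -> miss, frames (11 46 10)
46 -> hit
10 -> hit
46 -> hit
10 -> hit
19 -> miss, frames (11 46 10 19)
58 -> miss, evict 11, frames (46 10 19 58)
91 -> miss, evict 46, frames (10 19 58 91)

{10, 19, 58, 91}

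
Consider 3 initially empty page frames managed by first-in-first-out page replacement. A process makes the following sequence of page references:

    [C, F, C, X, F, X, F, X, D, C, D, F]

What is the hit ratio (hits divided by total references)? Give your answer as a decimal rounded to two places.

C -> fault, frames (C)
F -> fault, frames (C F)
C -> hit
X -> fault, frames (C F X)
F -> hit
X -> hit
F -> hit
X -> hit
D -> fault, evict C, frames (F X D)
C -> fault, evict F, frames (X D C)
D -> hit
F -> fault, evict X, frames (D C F)
Hits: 6 of 12 references → 6/12 = 0.5000.

0.50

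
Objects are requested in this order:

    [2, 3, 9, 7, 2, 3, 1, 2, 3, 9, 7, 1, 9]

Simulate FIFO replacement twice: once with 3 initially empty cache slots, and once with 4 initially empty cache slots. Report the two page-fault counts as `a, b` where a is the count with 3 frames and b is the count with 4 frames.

3 frames: F F F F F F F . . F F . . → 9 faults.
4 frames: F F F F . . F F F F F F . → 10 faults.
10 > 9: adding a frame increased faults — Belady's anomaly.

9, 10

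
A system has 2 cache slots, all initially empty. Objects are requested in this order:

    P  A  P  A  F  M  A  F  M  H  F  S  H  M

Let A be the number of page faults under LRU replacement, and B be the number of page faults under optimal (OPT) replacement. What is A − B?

4

Under LRU: F F . . F F F F F F F F F F → 12 faults.
Under OPT: F F . . F F . F . F . F . F → 8 faults.
A − B = 12 − 8 = 4.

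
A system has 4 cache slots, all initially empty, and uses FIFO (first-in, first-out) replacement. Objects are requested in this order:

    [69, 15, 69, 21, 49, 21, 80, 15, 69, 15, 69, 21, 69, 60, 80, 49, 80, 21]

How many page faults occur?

69 -> fault, frames (69)
15 -> fault, frames (69 15)
69 -> hit
21 -> fault, frames (69 15 21)
49 -> fault, frames (69 15 21 49)
21 -> hit
80 -> fault, evict 69, frames (15 21 49 80)
15 -> hit
69 -> fault, evict 15, frames (21 49 80 69)
15 -> fault, evict 21, frames (49 80 69 15)
69 -> hit
21 -> fault, evict 49, frames (80 69 15 21)
69 -> hit
60 -> fault, evict 80, frames (69 15 21 60)
80 -> fault, evict 69, frames (15 21 60 80)
49 -> fault, evict 15, frames (21 60 80 49)
80 -> hit
21 -> hit
Page faults: 11.

11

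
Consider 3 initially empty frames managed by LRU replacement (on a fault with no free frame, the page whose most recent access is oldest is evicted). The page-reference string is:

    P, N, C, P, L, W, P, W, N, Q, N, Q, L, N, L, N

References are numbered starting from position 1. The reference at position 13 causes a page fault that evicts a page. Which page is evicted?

pos 1: P → fault, frames {P}
pos 2: N → fault, frames {P,N}
pos 3: C → fault, frames {P,N,C}
pos 4: P → hit
pos 5: L → fault, evict N, frames {C,P,L}
pos 6: W → fault, evict C, frames {P,L,W}
pos 7: P → hit
pos 8: W → hit
pos 9: N → fault, evict L, frames {P,W,N}
pos 10: Q → fault, evict P, frames {W,N,Q}
pos 11: N → hit
pos 12: Q → hit
pos 13: L → fault, evict W, frames {N,Q,L}
At position 13, page W is evicted.

W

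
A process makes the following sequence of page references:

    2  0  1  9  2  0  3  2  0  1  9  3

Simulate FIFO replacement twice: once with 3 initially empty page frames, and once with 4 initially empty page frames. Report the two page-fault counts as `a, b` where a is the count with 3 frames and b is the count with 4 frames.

9, 10

3 frames: F F F F F F F . . F F . → 9 faults.
4 frames: F F F F . . F F F F F F → 10 faults.
10 > 9: adding a frame increased faults — Belady's anomaly.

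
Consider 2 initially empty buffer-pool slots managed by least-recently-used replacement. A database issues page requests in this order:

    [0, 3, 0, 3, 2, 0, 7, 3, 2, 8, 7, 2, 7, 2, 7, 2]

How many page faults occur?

10

0 → miss, frames [0]
3 → miss, frames [0, 3]
0 → hit
3 → hit
2 → miss, evict 0, frames [3, 2]
0 → miss, evict 3, frames [2, 0]
7 → miss, evict 2, frames [0, 7]
3 → miss, evict 0, frames [7, 3]
2 → miss, evict 7, frames [3, 2]
8 → miss, evict 3, frames [2, 8]
7 → miss, evict 2, frames [8, 7]
2 → miss, evict 8, frames [7, 2]
7 → hit
2 → hit
7 → hit
2 → hit
Page faults: 10.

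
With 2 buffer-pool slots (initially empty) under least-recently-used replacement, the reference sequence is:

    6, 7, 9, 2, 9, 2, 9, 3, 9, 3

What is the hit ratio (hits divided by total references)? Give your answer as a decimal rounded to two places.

0.50

6 -> fault, frames (6)
7 -> fault, frames (6 7)
9 -> fault, evict 6, frames (7 9)
2 -> fault, evict 7, frames (9 2)
9 -> hit
2 -> hit
9 -> hit
3 -> fault, evict 2, frames (9 3)
9 -> hit
3 -> hit
Hits: 5 of 10 references → 5/10 = 0.5000.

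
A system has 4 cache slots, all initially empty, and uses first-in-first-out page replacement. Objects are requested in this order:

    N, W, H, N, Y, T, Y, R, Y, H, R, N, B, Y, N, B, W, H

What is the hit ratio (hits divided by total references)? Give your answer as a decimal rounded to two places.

0.39

N -> fault, frames [N]
W -> fault, frames [N, W]
H -> fault, frames [N, W, H]
N -> hit
Y -> fault, frames [N, W, H, Y]
T -> fault, evict N, frames [W, H, Y, T]
Y -> hit
R -> fault, evict W, frames [H, Y, T, R]
Y -> hit
H -> hit
R -> hit
N -> fault, evict H, frames [Y, T, R, N]
B -> fault, evict Y, frames [T, R, N, B]
Y -> fault, evict T, frames [R, N, B, Y]
N -> hit
B -> hit
W -> fault, evict R, frames [N, B, Y, W]
H -> fault, evict N, frames [B, Y, W, H]
Hits: 7 of 18 references → 7/18 = 0.3889.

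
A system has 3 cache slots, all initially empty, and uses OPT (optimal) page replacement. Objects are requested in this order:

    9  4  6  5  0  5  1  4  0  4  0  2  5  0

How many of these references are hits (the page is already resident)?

9: miss, frames {9}
4: miss, frames {9,4}
6: miss, frames {9,4,6}
5: miss, evict 6, frames {9,4,5}
0: miss, evict 9, frames {4,5,0}
5: hit
1: miss, evict 5, frames {4,0,1}
4: hit
0: hit
4: hit
0: hit
2: miss, evict 1, frames {4,0,2}
5: miss, evict 2, frames {4,0,5}
0: hit
Hits: 6.

6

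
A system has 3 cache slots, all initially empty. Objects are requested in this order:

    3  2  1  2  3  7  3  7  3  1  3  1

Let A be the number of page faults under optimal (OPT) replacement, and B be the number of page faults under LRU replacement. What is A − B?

Under OPT: F F F . . F . . . . . . → 4 faults.
Under LRU: F F F . . F . . . F . . → 5 faults.
A − B = 4 − 5 = -1.

-1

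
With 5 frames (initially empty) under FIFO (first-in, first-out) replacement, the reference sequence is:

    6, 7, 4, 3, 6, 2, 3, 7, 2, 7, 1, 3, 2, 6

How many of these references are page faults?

7

6 → miss, frames [6]
7 → miss, frames [6, 7]
4 → miss, frames [6, 7, 4]
3 → miss, frames [6, 7, 4, 3]
6 → hit
2 → miss, frames [6, 7, 4, 3, 2]
3 → hit
7 → hit
2 → hit
7 → hit
1 → miss, evict 6, frames [7, 4, 3, 2, 1]
3 → hit
2 → hit
6 → miss, evict 7, frames [4, 3, 2, 1, 6]
Page faults: 7.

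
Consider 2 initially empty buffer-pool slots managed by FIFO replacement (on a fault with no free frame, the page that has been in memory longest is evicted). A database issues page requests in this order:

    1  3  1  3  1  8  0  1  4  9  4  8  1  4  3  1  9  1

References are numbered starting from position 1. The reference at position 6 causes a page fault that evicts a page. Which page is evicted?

pos 1: 1: miss, frames (1)
pos 2: 3: miss, frames (1 3)
pos 3: 1: hit
pos 4: 3: hit
pos 5: 1: hit
pos 6: 8: miss, evict 1, frames (3 8)
At position 6, page 1 is evicted.

1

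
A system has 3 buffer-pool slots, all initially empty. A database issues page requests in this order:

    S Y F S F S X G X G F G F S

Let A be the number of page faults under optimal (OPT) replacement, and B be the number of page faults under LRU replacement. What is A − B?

-1

Under OPT: F F F . . . F F . . . . . F → 6 faults.
Under LRU: F F F . . . F F . . F . . F → 7 faults.
A − B = 6 − 7 = -1.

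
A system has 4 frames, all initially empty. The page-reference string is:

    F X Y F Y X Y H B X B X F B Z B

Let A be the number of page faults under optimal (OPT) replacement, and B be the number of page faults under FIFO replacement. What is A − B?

Under OPT: F F F . . . . F F . . . . . F . → 6 faults.
Under FIFO: F F F . . . . F F . . . F . F . → 7 faults.
A − B = 6 − 7 = -1.

-1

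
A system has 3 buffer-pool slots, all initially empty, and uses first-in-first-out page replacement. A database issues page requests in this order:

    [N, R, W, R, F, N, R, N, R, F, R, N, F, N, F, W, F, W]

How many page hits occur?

N → miss, frames {N}
R → miss, frames {N,R}
W → miss, frames {N,R,W}
R → hit
F → miss, evict N, frames {R,W,F}
N → miss, evict R, frames {W,F,N}
R → miss, evict W, frames {F,N,R}
N → hit
R → hit
F → hit
R → hit
N → hit
F → hit
N → hit
F → hit
W → miss, evict F, frames {N,R,W}
F → miss, evict N, frames {R,W,F}
W → hit
Hits: 10.

10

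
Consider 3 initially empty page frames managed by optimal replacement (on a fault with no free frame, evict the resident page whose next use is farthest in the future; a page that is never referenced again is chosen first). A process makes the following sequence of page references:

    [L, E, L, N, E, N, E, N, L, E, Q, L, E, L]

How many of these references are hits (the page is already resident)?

L -> miss, frames [L]
E -> miss, frames [L, E]
L -> hit
N -> miss, frames [L, E, N]
E -> hit
N -> hit
E -> hit
N -> hit
L -> hit
E -> hit
Q -> miss, evict N, frames [L, E, Q]
L -> hit
E -> hit
L -> hit
Hits: 10.

10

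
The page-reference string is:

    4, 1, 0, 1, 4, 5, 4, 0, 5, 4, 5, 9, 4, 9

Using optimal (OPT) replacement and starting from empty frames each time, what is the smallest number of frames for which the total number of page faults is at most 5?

3

f=1: 14 faults
f=2: 8 faults
f=3: 5 faults
f=4: 5 faults
f=5: 5 faults
Smallest f with faults ≤ 5 is 3.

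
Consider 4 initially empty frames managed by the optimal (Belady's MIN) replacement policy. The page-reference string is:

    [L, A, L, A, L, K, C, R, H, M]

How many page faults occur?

7

L → miss, frames {L}
A → miss, frames {L,A}
L → hit
A → hit
L → hit
K → miss, frames {L,A,K}
C → miss, frames {L,A,K,C}
R → miss, evict C, frames {L,A,K,R}
H → miss, evict R, frames {L,A,K,H}
M → miss, evict H, frames {L,A,K,M}
Page faults: 7.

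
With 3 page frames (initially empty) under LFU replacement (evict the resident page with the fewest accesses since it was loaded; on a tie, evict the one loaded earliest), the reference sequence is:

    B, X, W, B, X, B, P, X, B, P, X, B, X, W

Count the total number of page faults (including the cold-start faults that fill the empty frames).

B -> fault, frames {B}
X -> fault, frames {B,X}
W -> fault, frames {B,X,W}
B -> hit
X -> hit
B -> hit
P -> fault, evict W, frames {B,X,P}
X -> hit
B -> hit
P -> hit
X -> hit
B -> hit
X -> hit
W -> fault, evict P, frames {B,X,W}
Page faults: 5.

5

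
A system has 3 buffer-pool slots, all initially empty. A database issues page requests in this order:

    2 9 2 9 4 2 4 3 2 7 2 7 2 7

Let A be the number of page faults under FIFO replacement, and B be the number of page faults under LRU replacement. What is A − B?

1

Under FIFO: F F . . F . . F F F . . . . → 6 faults.
Under LRU: F F . . F . . F . F . . . . → 5 faults.
A − B = 6 − 5 = 1.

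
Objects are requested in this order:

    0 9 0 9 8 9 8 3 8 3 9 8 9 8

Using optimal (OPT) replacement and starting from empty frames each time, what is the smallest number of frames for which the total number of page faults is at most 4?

f=1: 14 faults
f=2: 5 faults
f=3: 4 faults
f=4: 4 faults
Smallest f with faults ≤ 4 is 3.

3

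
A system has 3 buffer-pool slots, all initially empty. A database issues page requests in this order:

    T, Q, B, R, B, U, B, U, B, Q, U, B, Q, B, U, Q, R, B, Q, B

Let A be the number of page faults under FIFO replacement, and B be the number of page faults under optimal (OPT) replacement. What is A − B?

2

Under FIFO: F F F F . F . . . F . F . . . . F . . . → 8 faults.
Under OPT: F F F F . F . . . . . . . . . . F . . . → 6 faults.
A − B = 8 − 6 = 2.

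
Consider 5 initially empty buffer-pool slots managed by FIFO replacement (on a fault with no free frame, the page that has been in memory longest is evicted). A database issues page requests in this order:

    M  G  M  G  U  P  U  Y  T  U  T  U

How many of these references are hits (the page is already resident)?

M: miss, frames [M]
G: miss, frames [M, G]
M: hit
G: hit
U: miss, frames [M, G, U]
P: miss, frames [M, G, U, P]
U: hit
Y: miss, frames [M, G, U, P, Y]
T: miss, evict M, frames [G, U, P, Y, T]
U: hit
T: hit
U: hit
Hits: 6.

6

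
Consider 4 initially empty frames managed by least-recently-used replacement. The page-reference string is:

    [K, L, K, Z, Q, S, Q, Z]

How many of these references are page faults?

5

K → miss, frames {K}
L → miss, frames {K,L}
K → hit
Z → miss, frames {L,K,Z}
Q → miss, frames {L,K,Z,Q}
S → miss, evict L, frames {K,Z,Q,S}
Q → hit
Z → hit
Page faults: 5.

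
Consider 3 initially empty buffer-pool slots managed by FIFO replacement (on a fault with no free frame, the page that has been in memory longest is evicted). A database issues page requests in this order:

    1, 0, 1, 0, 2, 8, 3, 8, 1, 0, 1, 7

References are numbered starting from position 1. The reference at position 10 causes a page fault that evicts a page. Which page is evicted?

pos 1: 1: miss, frames {1}
pos 2: 0: miss, frames {1,0}
pos 3: 1: hit
pos 4: 0: hit
pos 5: 2: miss, frames {1,0,2}
pos 6: 8: miss, evict 1, frames {0,2,8}
pos 7: 3: miss, evict 0, frames {2,8,3}
pos 8: 8: hit
pos 9: 1: miss, evict 2, frames {8,3,1}
pos 10: 0: miss, evict 8, frames {3,1,0}
At position 10, page 8 is evicted.

8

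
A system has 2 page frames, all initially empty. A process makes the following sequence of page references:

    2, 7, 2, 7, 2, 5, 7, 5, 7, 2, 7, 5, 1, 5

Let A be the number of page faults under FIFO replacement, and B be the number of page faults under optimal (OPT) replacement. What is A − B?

Under FIFO: F F . . . F . . . F F F F . → 7 faults.
Under OPT: F F . . . F . . . F . F F . → 6 faults.
A − B = 7 − 6 = 1.

1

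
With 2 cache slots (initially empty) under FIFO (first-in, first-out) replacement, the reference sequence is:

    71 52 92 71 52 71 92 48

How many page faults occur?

71 -> fault, frames [71]
52 -> fault, frames [71, 52]
92 -> fault, evict 71, frames [52, 92]
71 -> fault, evict 52, frames [92, 71]
52 -> fault, evict 92, frames [71, 52]
71 -> hit
92 -> fault, evict 71, frames [52, 92]
48 -> fault, evict 52, frames [92, 48]
Page faults: 7.

7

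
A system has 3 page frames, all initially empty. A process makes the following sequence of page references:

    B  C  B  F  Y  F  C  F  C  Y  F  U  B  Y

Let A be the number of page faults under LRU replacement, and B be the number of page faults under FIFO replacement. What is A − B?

2

Under LRU: F F . F F . F . . . . F F F → 8 faults.
Under FIFO: F F . F F . . . . . . F F . → 6 faults.
A − B = 8 − 6 = 2.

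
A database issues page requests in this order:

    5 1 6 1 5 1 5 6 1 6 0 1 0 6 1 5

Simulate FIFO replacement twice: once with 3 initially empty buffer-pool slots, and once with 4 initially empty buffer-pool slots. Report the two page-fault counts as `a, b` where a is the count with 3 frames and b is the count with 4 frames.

5, 4

3 frames: F F F . . . . . . . F . . . . F → 5 faults.
4 frames: F F F . . . . . . . F . . . . . → 4 faults.
4 < 5: adding a frame reduced faults, as is typical.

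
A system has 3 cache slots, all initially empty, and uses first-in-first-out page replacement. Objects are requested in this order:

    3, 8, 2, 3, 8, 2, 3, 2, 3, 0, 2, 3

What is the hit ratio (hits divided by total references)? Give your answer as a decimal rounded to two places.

0.58

3: miss, frames (3)
8: miss, frames (3 8)
2: miss, frames (3 8 2)
3: hit
8: hit
2: hit
3: hit
2: hit
3: hit
0: miss, evict 3, frames (8 2 0)
2: hit
3: miss, evict 8, frames (2 0 3)
Hits: 7 of 12 references → 7/12 = 0.5833.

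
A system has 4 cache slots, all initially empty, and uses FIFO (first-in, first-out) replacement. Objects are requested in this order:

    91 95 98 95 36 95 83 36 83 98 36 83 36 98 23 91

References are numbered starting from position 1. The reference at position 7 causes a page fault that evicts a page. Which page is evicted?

pos 1: 91 -> miss, frames {91}
pos 2: 95 -> miss, frames {91,95}
pos 3: 98 -> miss, frames {91,95,98}
pos 4: 95 -> hit
pos 5: 36 -> miss, frames {91,95,98,36}
pos 6: 95 -> hit
pos 7: 83 -> miss, evict 91, frames {95,98,36,83}
At position 7, page 91 is evicted.

91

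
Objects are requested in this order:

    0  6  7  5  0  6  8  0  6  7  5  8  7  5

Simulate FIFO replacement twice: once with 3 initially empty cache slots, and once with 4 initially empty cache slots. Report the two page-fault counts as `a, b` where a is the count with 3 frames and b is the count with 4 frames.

9, 10

3 frames: F F F F F F F . . F F . . . → 9 faults.
4 frames: F F F F . . F F F F F F . . → 10 faults.
10 > 9: adding a frame increased faults — Belady's anomaly.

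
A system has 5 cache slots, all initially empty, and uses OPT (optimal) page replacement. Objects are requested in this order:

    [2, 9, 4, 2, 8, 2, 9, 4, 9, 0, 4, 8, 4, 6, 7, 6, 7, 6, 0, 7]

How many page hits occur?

2: miss, frames [2]
9: miss, frames [2, 9]
4: miss, frames [2, 9, 4]
2: hit
8: miss, frames [2, 9, 4, 8]
2: hit
9: hit
4: hit
9: hit
0: miss, frames [2, 9, 4, 8, 0]
4: hit
8: hit
4: hit
6: miss, evict 8, frames [2, 9, 4, 0, 6]
7: miss, evict 4, frames [2, 9, 0, 6, 7]
6: hit
7: hit
6: hit
0: hit
7: hit
Hits: 13.

13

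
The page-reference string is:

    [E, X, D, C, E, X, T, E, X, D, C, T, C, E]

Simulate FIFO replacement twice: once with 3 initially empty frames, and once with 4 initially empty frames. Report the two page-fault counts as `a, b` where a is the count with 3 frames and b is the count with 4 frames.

3 frames: F F F F F F F . . F F . . F → 10 faults.
4 frames: F F F F . . F F F F F F . F → 11 faults.
11 > 10: adding a frame increased faults — Belady's anomaly.

10, 11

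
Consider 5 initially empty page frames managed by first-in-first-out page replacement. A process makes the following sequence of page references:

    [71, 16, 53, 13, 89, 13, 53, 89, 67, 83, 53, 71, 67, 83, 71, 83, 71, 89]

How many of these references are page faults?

71 -> fault, frames {71}
16 -> fault, frames {71,16}
53 -> fault, frames {71,16,53}
13 -> fault, frames {71,16,53,13}
89 -> fault, frames {71,16,53,13,89}
13 -> hit
53 -> hit
89 -> hit
67 -> fault, evict 71, frames {16,53,13,89,67}
83 -> fault, evict 16, frames {53,13,89,67,83}
53 -> hit
71 -> fault, evict 53, frames {13,89,67,83,71}
67 -> hit
83 -> hit
71 -> hit
83 -> hit
71 -> hit
89 -> hit
Page faults: 8.

8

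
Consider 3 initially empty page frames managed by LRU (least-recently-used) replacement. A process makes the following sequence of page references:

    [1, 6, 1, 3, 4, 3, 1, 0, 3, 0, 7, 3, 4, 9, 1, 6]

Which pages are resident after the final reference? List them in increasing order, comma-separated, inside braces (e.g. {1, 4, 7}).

{1, 6, 9}

1 -> miss, frames (1)
6 -> miss, frames (1 6)
1 -> hit
3 -> miss, frames (6 1 3)
4 -> miss, evict 6, frames (1 3 4)
3 -> hit
1 -> hit
0 -> miss, evict 4, frames (3 1 0)
3 -> hit
0 -> hit
7 -> miss, evict 1, frames (3 0 7)
3 -> hit
4 -> miss, evict 0, frames (7 3 4)
9 -> miss, evict 7, frames (3 4 9)
1 -> miss, evict 3, frames (4 9 1)
6 -> miss, evict 4, frames (9 1 6)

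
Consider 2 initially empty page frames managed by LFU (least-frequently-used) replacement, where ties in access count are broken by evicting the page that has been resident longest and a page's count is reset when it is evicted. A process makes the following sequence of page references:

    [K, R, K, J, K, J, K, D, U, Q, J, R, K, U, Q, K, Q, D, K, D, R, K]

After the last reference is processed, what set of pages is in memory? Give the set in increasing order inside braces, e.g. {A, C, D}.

K: fault, frames {K}
R: fault, frames {K,R}
K: hit
J: fault, evict R, frames {K,J}
K: hit
J: hit
K: hit
D: fault, evict J, frames {K,D}
U: fault, evict D, frames {K,U}
Q: fault, evict U, frames {K,Q}
J: fault, evict Q, frames {K,J}
R: fault, evict J, frames {K,R}
K: hit
U: fault, evict R, frames {K,U}
Q: fault, evict U, frames {K,Q}
K: hit
Q: hit
D: fault, evict Q, frames {K,D}
K: hit
D: hit
R: fault, evict D, frames {K,R}
K: hit

{K, R}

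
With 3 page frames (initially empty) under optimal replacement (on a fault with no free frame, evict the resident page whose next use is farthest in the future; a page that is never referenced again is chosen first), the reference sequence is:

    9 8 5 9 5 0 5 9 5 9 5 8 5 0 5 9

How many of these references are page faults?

9: fault, frames (9)
8: fault, frames (9 8)
5: fault, frames (9 8 5)
9: hit
5: hit
0: fault, evict 8, frames (9 5 0)
5: hit
9: hit
5: hit
9: hit
5: hit
8: fault, evict 9, frames (5 0 8)
5: hit
0: hit
5: hit
9: fault, evict 8, frames (5 0 9)
Page faults: 6.

6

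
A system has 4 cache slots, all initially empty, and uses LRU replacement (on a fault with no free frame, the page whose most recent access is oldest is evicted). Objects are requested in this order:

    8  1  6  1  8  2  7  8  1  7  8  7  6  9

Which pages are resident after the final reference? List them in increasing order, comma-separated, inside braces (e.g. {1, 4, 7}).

{6, 7, 8, 9}

8: fault, frames {8}
1: fault, frames {8,1}
6: fault, frames {8,1,6}
1: hit
8: hit
2: fault, frames {6,1,8,2}
7: fault, evict 6, frames {1,8,2,7}
8: hit
1: hit
7: hit
8: hit
7: hit
6: fault, evict 2, frames {1,8,7,6}
9: fault, evict 1, frames {8,7,6,9}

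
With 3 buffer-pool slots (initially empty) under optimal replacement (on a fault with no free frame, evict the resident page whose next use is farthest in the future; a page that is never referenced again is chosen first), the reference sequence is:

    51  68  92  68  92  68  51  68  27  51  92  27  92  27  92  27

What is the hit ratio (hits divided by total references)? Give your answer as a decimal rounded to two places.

51 → fault, frames [51]
68 → fault, frames [51, 68]
92 → fault, frames [51, 68, 92]
68 → hit
92 → hit
68 → hit
51 → hit
68 → hit
27 → fault, evict 68, frames [51, 92, 27]
51 → hit
92 → hit
27 → hit
92 → hit
27 → hit
92 → hit
27 → hit
Hits: 12 of 16 references → 12/16 = 0.7500.

0.75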